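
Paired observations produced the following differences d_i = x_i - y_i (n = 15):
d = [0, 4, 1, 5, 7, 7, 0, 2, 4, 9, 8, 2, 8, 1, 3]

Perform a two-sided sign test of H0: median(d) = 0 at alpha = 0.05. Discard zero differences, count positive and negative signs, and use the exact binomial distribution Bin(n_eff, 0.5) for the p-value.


Step 1: Discard zero differences. Original n = 15; n_eff = number of nonzero differences = 13.
Nonzero differences (with sign): +4, +1, +5, +7, +7, +2, +4, +9, +8, +2, +8, +1, +3
Step 2: Count signs: positive = 13, negative = 0.
Step 3: Under H0: P(positive) = 0.5, so the number of positives S ~ Bin(13, 0.5).
Step 4: Two-sided exact p-value = sum of Bin(13,0.5) probabilities at or below the observed probability = 0.000244.
Step 5: alpha = 0.05. reject H0.

n_eff = 13, pos = 13, neg = 0, p = 0.000244, reject H0.


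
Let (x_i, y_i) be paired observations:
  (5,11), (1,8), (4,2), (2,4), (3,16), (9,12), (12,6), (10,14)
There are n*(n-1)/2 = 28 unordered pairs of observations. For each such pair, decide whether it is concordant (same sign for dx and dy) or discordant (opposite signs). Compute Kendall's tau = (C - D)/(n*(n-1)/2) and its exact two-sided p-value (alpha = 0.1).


Step 1: Enumerate the 28 unordered pairs (i,j) with i<j and classify each by sign(x_j-x_i) * sign(y_j-y_i).
  (1,2):dx=-4,dy=-3->C; (1,3):dx=-1,dy=-9->C; (1,4):dx=-3,dy=-7->C; (1,5):dx=-2,dy=+5->D
  (1,6):dx=+4,dy=+1->C; (1,7):dx=+7,dy=-5->D; (1,8):dx=+5,dy=+3->C; (2,3):dx=+3,dy=-6->D
  (2,4):dx=+1,dy=-4->D; (2,5):dx=+2,dy=+8->C; (2,6):dx=+8,dy=+4->C; (2,7):dx=+11,dy=-2->D
  (2,8):dx=+9,dy=+6->C; (3,4):dx=-2,dy=+2->D; (3,5):dx=-1,dy=+14->D; (3,6):dx=+5,dy=+10->C
  (3,7):dx=+8,dy=+4->C; (3,8):dx=+6,dy=+12->C; (4,5):dx=+1,dy=+12->C; (4,6):dx=+7,dy=+8->C
  (4,7):dx=+10,dy=+2->C; (4,8):dx=+8,dy=+10->C; (5,6):dx=+6,dy=-4->D; (5,7):dx=+9,dy=-10->D
  (5,8):dx=+7,dy=-2->D; (6,7):dx=+3,dy=-6->D; (6,8):dx=+1,dy=+2->C; (7,8):dx=-2,dy=+8->D
Step 2: C = 16, D = 12, total pairs = 28.
Step 3: tau = (C - D)/(n(n-1)/2) = (16 - 12)/28 = 0.142857.
Step 4: Exact two-sided p-value (enumerate n! = 40320 permutations of y under H0): p = 0.719544.
Step 5: alpha = 0.1. fail to reject H0.

tau_b = 0.1429 (C=16, D=12), p = 0.719544, fail to reject H0.


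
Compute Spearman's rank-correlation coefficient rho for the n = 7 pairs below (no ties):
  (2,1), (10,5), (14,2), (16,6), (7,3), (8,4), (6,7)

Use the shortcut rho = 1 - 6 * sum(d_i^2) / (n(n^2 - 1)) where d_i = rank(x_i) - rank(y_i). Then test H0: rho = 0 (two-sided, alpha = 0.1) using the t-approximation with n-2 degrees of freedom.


Step 1: Rank x and y separately (midranks; no ties here).
rank(x): 2->1, 10->5, 14->6, 16->7, 7->3, 8->4, 6->2
rank(y): 1->1, 5->5, 2->2, 6->6, 3->3, 4->4, 7->7
Step 2: d_i = R_x(i) - R_y(i); compute d_i^2.
  (1-1)^2=0, (5-5)^2=0, (6-2)^2=16, (7-6)^2=1, (3-3)^2=0, (4-4)^2=0, (2-7)^2=25
sum(d^2) = 42.
Step 3: rho = 1 - 6*42 / (7*(7^2 - 1)) = 1 - 252/336 = 0.250000.
Step 4: Under H0, t = rho * sqrt((n-2)/(1-rho^2)) = 0.5774 ~ t(5).
Step 5: Two-sided p-value from the t-distribution with 5 df = 0.588724.
Step 6: alpha = 0.1. fail to reject H0.

rho = 0.2500, p = 0.588724, fail to reject H0 at alpha = 0.1.


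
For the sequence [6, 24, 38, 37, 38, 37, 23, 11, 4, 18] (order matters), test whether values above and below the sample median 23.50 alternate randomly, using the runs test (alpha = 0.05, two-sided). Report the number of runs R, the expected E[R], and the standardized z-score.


Step 1: Compute median = 23.50; label A = above, B = below.
Labels in order: BAAAAABBBB  (n_A = 5, n_B = 5)
Step 2: Count runs R = 3.
Step 3: Under H0 (random ordering), E[R] = 2*n_A*n_B/(n_A+n_B) + 1 = 2*5*5/10 + 1 = 6.0000.
        Var[R] = 2*n_A*n_B*(2*n_A*n_B - n_A - n_B) / ((n_A+n_B)^2 * (n_A+n_B-1)) = 2000/900 = 2.2222.
        SD[R] = 1.4907.
Step 4: Continuity-corrected z = (R + 0.5 - E[R]) / SD[R] = (3 + 0.5 - 6.0000) / 1.4907 = -1.6771.
Step 5: Two-sided p-value via normal approximation = 2*(1 - Phi(|z|)) = 0.093533.
Step 6: alpha = 0.05. fail to reject H0.

R = 3, z = -1.6771, p = 0.093533, fail to reject H0.


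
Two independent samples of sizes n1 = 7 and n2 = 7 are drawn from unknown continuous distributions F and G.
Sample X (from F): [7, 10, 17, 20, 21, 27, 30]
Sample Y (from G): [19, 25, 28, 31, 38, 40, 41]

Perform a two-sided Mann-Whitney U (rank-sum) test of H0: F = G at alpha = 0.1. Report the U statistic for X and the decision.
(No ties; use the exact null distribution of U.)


Step 1: Combine and sort all 14 observations; assign midranks.
sorted (value, group): (7,X), (10,X), (17,X), (19,Y), (20,X), (21,X), (25,Y), (27,X), (28,Y), (30,X), (31,Y), (38,Y), (40,Y), (41,Y)
ranks: 7->1, 10->2, 17->3, 19->4, 20->5, 21->6, 25->7, 27->8, 28->9, 30->10, 31->11, 38->12, 40->13, 41->14
Step 2: Rank sum for X: R1 = 1 + 2 + 3 + 5 + 6 + 8 + 10 = 35.
Step 3: U_X = R1 - n1(n1+1)/2 = 35 - 7*8/2 = 35 - 28 = 7.
       U_Y = n1*n2 - U_X = 49 - 7 = 42.
Step 4: No ties, so the exact null distribution of U (based on enumerating the C(14,7) = 3432 equally likely rank assignments) gives the two-sided p-value.
Step 5: p-value = 0.026224; compare to alpha = 0.1. reject H0.

U_X = 7, p = 0.026224, reject H0 at alpha = 0.1.


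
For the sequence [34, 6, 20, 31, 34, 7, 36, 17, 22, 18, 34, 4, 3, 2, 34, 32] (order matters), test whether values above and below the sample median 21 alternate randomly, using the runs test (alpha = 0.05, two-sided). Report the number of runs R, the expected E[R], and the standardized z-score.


Step 1: Compute median = 21; label A = above, B = below.
Labels in order: ABBAABABABABBBAA  (n_A = 8, n_B = 8)
Step 2: Count runs R = 11.
Step 3: Under H0 (random ordering), E[R] = 2*n_A*n_B/(n_A+n_B) + 1 = 2*8*8/16 + 1 = 9.0000.
        Var[R] = 2*n_A*n_B*(2*n_A*n_B - n_A - n_B) / ((n_A+n_B)^2 * (n_A+n_B-1)) = 14336/3840 = 3.7333.
        SD[R] = 1.9322.
Step 4: Continuity-corrected z = (R - 0.5 - E[R]) / SD[R] = (11 - 0.5 - 9.0000) / 1.9322 = 0.7763.
Step 5: Two-sided p-value via normal approximation = 2*(1 - Phi(|z|)) = 0.437558.
Step 6: alpha = 0.05. fail to reject H0.

R = 11, z = 0.7763, p = 0.437558, fail to reject H0.


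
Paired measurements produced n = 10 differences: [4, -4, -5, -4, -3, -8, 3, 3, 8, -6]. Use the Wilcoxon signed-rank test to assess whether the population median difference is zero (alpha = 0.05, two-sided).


Step 1: Drop any zero differences (none here) and take |d_i|.
|d| = [4, 4, 5, 4, 3, 8, 3, 3, 8, 6]
Step 2: Midrank |d_i| (ties get averaged ranks).
ranks: |4|->5, |4|->5, |5|->7, |4|->5, |3|->2, |8|->9.5, |3|->2, |3|->2, |8|->9.5, |6|->8
Step 3: Attach original signs; sum ranks with positive sign and with negative sign.
W+ = 5 + 2 + 2 + 9.5 = 18.5
W- = 5 + 7 + 5 + 2 + 9.5 + 8 = 36.5
(Check: W+ + W- = 55 should equal n(n+1)/2 = 55.)
Step 4: Test statistic W = min(W+, W-) = 18.5.
Step 5: Ties in |d|, so use the tie-corrected normal approximation.
        E[W] = n(n+1)/4 = 10*11/4 = 27.5.
        Tie groups: |d|=3 (t=3), |d|=4 (t=3), |d|=8 (t=2); sum(t^3 - t) = 54.
        Var[W] = n(n+1)(2n+1)/24 - sum(t^3-t)/48 = 2310/24 - 54/48 = 95.125.
        z = (W - E[W]) / sqrt(Var[W]) = (18.5 - 27.5) / 9.7532 = -0.9228.
        Two-sided p = 2*Phi(z) = 0.356125.
Step 6: alpha = 0.05. fail to reject H0.

W+ = 18.5, W- = 36.5, W = min = 18.5, p = 0.356125, fail to reject H0.


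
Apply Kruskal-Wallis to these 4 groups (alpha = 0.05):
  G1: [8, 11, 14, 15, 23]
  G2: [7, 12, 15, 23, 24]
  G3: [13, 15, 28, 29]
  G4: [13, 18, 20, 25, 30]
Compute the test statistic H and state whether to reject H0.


Step 1: Combine all N = 19 observations and assign midranks.
sorted (value, group, rank): (7,G2,1), (8,G1,2), (11,G1,3), (12,G2,4), (13,G3,5.5), (13,G4,5.5), (14,G1,7), (15,G1,9), (15,G2,9), (15,G3,9), (18,G4,11), (20,G4,12), (23,G1,13.5), (23,G2,13.5), (24,G2,15), (25,G4,16), (28,G3,17), (29,G3,18), (30,G4,19)
Step 2: Sum ranks within each group.
R_1 = 34.5 (n_1 = 5)
R_2 = 42.5 (n_2 = 5)
R_3 = 49.5 (n_3 = 4)
R_4 = 63.5 (n_4 = 5)
Step 3: H = 12/(N(N+1)) * sum(R_i^2/n_i) - 3(N+1)
     = 12/(19*20) * (34.5^2/5 + 42.5^2/5 + 49.5^2/4 + 63.5^2/5) - 3*20
     = 0.031579 * 2018.31 - 60
     = 3.736184.
Step 4: Ties present; correction factor C = 1 - 36/(19^3 - 19) = 0.994737. Corrected H = 3.736184 / 0.994737 = 3.755952.
Step 5: Under H0, H ~ chi^2(3); p-value = 0.289051.
Step 6: alpha = 0.05. fail to reject H0.

H = 3.7560, df = 3, p = 0.289051, fail to reject H0.


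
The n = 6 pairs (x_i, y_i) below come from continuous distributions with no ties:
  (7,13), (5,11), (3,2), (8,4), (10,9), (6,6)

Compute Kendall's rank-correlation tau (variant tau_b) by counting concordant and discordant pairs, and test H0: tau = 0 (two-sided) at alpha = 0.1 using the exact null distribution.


Step 1: Enumerate the 15 unordered pairs (i,j) with i<j and classify each by sign(x_j-x_i) * sign(y_j-y_i).
  (1,2):dx=-2,dy=-2->C; (1,3):dx=-4,dy=-11->C; (1,4):dx=+1,dy=-9->D; (1,5):dx=+3,dy=-4->D
  (1,6):dx=-1,dy=-7->C; (2,3):dx=-2,dy=-9->C; (2,4):dx=+3,dy=-7->D; (2,5):dx=+5,dy=-2->D
  (2,6):dx=+1,dy=-5->D; (3,4):dx=+5,dy=+2->C; (3,5):dx=+7,dy=+7->C; (3,6):dx=+3,dy=+4->C
  (4,5):dx=+2,dy=+5->C; (4,6):dx=-2,dy=+2->D; (5,6):dx=-4,dy=-3->C
Step 2: C = 9, D = 6, total pairs = 15.
Step 3: tau = (C - D)/(n(n-1)/2) = (9 - 6)/15 = 0.200000.
Step 4: Exact two-sided p-value (enumerate n! = 720 permutations of y under H0): p = 0.719444.
Step 5: alpha = 0.1. fail to reject H0.

tau_b = 0.2000 (C=9, D=6), p = 0.719444, fail to reject H0.


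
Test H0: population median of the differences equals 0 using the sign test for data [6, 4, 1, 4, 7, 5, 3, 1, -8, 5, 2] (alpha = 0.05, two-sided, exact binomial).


Step 1: Discard zero differences. Original n = 11; n_eff = number of nonzero differences = 11.
Nonzero differences (with sign): +6, +4, +1, +4, +7, +5, +3, +1, -8, +5, +2
Step 2: Count signs: positive = 10, negative = 1.
Step 3: Under H0: P(positive) = 0.5, so the number of positives S ~ Bin(11, 0.5).
Step 4: Two-sided exact p-value = sum of Bin(11,0.5) probabilities at or below the observed probability = 0.011719.
Step 5: alpha = 0.05. reject H0.

n_eff = 11, pos = 10, neg = 1, p = 0.011719, reject H0.


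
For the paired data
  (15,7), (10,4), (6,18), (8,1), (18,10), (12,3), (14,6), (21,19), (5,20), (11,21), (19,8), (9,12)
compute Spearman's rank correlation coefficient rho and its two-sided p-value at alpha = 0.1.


Step 1: Rank x and y separately (midranks; no ties here).
rank(x): 15->9, 10->5, 6->2, 8->3, 18->10, 12->7, 14->8, 21->12, 5->1, 11->6, 19->11, 9->4
rank(y): 7->5, 4->3, 18->9, 1->1, 10->7, 3->2, 6->4, 19->10, 20->11, 21->12, 8->6, 12->8
Step 2: d_i = R_x(i) - R_y(i); compute d_i^2.
  (9-5)^2=16, (5-3)^2=4, (2-9)^2=49, (3-1)^2=4, (10-7)^2=9, (7-2)^2=25, (8-4)^2=16, (12-10)^2=4, (1-11)^2=100, (6-12)^2=36, (11-6)^2=25, (4-8)^2=16
sum(d^2) = 304.
Step 3: rho = 1 - 6*304 / (12*(12^2 - 1)) = 1 - 1824/1716 = -0.062937.
Step 4: Under H0, t = rho * sqrt((n-2)/(1-rho^2)) = -0.1994 ~ t(10).
Step 5: Two-sided p-value from the t-distribution with 10 df = 0.845931.
Step 6: alpha = 0.1. fail to reject H0.

rho = -0.0629, p = 0.845931, fail to reject H0 at alpha = 0.1.


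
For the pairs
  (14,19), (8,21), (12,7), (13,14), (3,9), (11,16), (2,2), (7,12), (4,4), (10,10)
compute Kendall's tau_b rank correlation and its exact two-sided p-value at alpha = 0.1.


Step 1: Enumerate the 45 unordered pairs (i,j) with i<j and classify each by sign(x_j-x_i) * sign(y_j-y_i).
  (1,2):dx=-6,dy=+2->D; (1,3):dx=-2,dy=-12->C; (1,4):dx=-1,dy=-5->C; (1,5):dx=-11,dy=-10->C
  (1,6):dx=-3,dy=-3->C; (1,7):dx=-12,dy=-17->C; (1,8):dx=-7,dy=-7->C; (1,9):dx=-10,dy=-15->C
  (1,10):dx=-4,dy=-9->C; (2,3):dx=+4,dy=-14->D; (2,4):dx=+5,dy=-7->D; (2,5):dx=-5,dy=-12->C
  (2,6):dx=+3,dy=-5->D; (2,7):dx=-6,dy=-19->C; (2,8):dx=-1,dy=-9->C; (2,9):dx=-4,dy=-17->C
  (2,10):dx=+2,dy=-11->D; (3,4):dx=+1,dy=+7->C; (3,5):dx=-9,dy=+2->D; (3,6):dx=-1,dy=+9->D
  (3,7):dx=-10,dy=-5->C; (3,8):dx=-5,dy=+5->D; (3,9):dx=-8,dy=-3->C; (3,10):dx=-2,dy=+3->D
  (4,5):dx=-10,dy=-5->C; (4,6):dx=-2,dy=+2->D; (4,7):dx=-11,dy=-12->C; (4,8):dx=-6,dy=-2->C
  (4,9):dx=-9,dy=-10->C; (4,10):dx=-3,dy=-4->C; (5,6):dx=+8,dy=+7->C; (5,7):dx=-1,dy=-7->C
  (5,8):dx=+4,dy=+3->C; (5,9):dx=+1,dy=-5->D; (5,10):dx=+7,dy=+1->C; (6,7):dx=-9,dy=-14->C
  (6,8):dx=-4,dy=-4->C; (6,9):dx=-7,dy=-12->C; (6,10):dx=-1,dy=-6->C; (7,8):dx=+5,dy=+10->C
  (7,9):dx=+2,dy=+2->C; (7,10):dx=+8,dy=+8->C; (8,9):dx=-3,dy=-8->C; (8,10):dx=+3,dy=-2->D
  (9,10):dx=+6,dy=+6->C
Step 2: C = 33, D = 12, total pairs = 45.
Step 3: tau = (C - D)/(n(n-1)/2) = (33 - 12)/45 = 0.466667.
Step 4: Exact two-sided p-value (enumerate n! = 3628800 permutations of y under H0): p = 0.072550.
Step 5: alpha = 0.1. reject H0.

tau_b = 0.4667 (C=33, D=12), p = 0.072550, reject H0.


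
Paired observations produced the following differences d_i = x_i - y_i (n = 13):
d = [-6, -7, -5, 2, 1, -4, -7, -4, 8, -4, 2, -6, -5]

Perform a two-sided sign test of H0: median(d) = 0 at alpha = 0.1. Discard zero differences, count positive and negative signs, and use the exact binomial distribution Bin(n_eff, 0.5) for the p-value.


Step 1: Discard zero differences. Original n = 13; n_eff = number of nonzero differences = 13.
Nonzero differences (with sign): -6, -7, -5, +2, +1, -4, -7, -4, +8, -4, +2, -6, -5
Step 2: Count signs: positive = 4, negative = 9.
Step 3: Under H0: P(positive) = 0.5, so the number of positives S ~ Bin(13, 0.5).
Step 4: Two-sided exact p-value = sum of Bin(13,0.5) probabilities at or below the observed probability = 0.266846.
Step 5: alpha = 0.1. fail to reject H0.

n_eff = 13, pos = 4, neg = 9, p = 0.266846, fail to reject H0.


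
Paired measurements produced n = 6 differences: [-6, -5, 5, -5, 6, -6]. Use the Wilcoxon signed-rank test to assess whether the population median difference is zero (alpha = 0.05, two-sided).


Step 1: Drop any zero differences (none here) and take |d_i|.
|d| = [6, 5, 5, 5, 6, 6]
Step 2: Midrank |d_i| (ties get averaged ranks).
ranks: |6|->5, |5|->2, |5|->2, |5|->2, |6|->5, |6|->5
Step 3: Attach original signs; sum ranks with positive sign and with negative sign.
W+ = 2 + 5 = 7
W- = 5 + 2 + 2 + 5 = 14
(Check: W+ + W- = 21 should equal n(n+1)/2 = 21.)
Step 4: Test statistic W = min(W+, W-) = 7.
Step 5: Ties in |d|, so use the tie-corrected normal approximation.
        E[W] = n(n+1)/4 = 6*7/4 = 10.5.
        Tie groups: |d|=5 (t=3), |d|=6 (t=3); sum(t^3 - t) = 48.
        Var[W] = n(n+1)(2n+1)/24 - sum(t^3-t)/48 = 546/24 - 48/48 = 21.75.
        z = (W - E[W]) / sqrt(Var[W]) = (7 - 10.5) / 4.6637 = -0.7505.
        Two-sided p = 2*Phi(z) = 0.452966.
Step 6: alpha = 0.05. fail to reject H0.

W+ = 7, W- = 14, W = min = 7, p = 0.452966, fail to reject H0.


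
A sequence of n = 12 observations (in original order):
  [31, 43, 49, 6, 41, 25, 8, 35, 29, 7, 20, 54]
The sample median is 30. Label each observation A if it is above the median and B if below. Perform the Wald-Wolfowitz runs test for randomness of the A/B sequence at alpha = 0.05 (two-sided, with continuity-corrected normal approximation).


Step 1: Compute median = 30; label A = above, B = below.
Labels in order: AAABABBABBBA  (n_A = 6, n_B = 6)
Step 2: Count runs R = 7.
Step 3: Under H0 (random ordering), E[R] = 2*n_A*n_B/(n_A+n_B) + 1 = 2*6*6/12 + 1 = 7.0000.
        Var[R] = 2*n_A*n_B*(2*n_A*n_B - n_A - n_B) / ((n_A+n_B)^2 * (n_A+n_B-1)) = 4320/1584 = 2.7273.
        SD[R] = 1.6514.
Step 4: R = E[R], so z = 0 with no continuity correction.
Step 5: Two-sided p-value via normal approximation = 2*(1 - Phi(|z|)) = 1.000000.
Step 6: alpha = 0.05. fail to reject H0.

R = 7, z = 0.0000, p = 1.000000, fail to reject H0.


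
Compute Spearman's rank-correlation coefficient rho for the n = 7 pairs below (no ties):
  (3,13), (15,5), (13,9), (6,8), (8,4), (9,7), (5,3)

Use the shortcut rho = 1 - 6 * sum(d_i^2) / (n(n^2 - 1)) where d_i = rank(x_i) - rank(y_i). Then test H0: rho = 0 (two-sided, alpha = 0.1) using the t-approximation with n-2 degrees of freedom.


Step 1: Rank x and y separately (midranks; no ties here).
rank(x): 3->1, 15->7, 13->6, 6->3, 8->4, 9->5, 5->2
rank(y): 13->7, 5->3, 9->6, 8->5, 4->2, 7->4, 3->1
Step 2: d_i = R_x(i) - R_y(i); compute d_i^2.
  (1-7)^2=36, (7-3)^2=16, (6-6)^2=0, (3-5)^2=4, (4-2)^2=4, (5-4)^2=1, (2-1)^2=1
sum(d^2) = 62.
Step 3: rho = 1 - 6*62 / (7*(7^2 - 1)) = 1 - 372/336 = -0.107143.
Step 4: Under H0, t = rho * sqrt((n-2)/(1-rho^2)) = -0.2410 ~ t(5).
Step 5: Two-sided p-value from the t-distribution with 5 df = 0.819151.
Step 6: alpha = 0.1. fail to reject H0.

rho = -0.1071, p = 0.819151, fail to reject H0 at alpha = 0.1.


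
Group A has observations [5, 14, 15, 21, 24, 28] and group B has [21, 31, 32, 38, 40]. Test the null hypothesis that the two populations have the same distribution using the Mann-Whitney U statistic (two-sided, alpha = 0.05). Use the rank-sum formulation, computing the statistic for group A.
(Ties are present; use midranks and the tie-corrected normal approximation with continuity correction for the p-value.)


Step 1: Combine and sort all 11 observations; assign midranks.
sorted (value, group): (5,X), (14,X), (15,X), (21,X), (21,Y), (24,X), (28,X), (31,Y), (32,Y), (38,Y), (40,Y)
ranks: 5->1, 14->2, 15->3, 21->4.5, 21->4.5, 24->6, 28->7, 31->8, 32->9, 38->10, 40->11
Step 2: Rank sum for X: R1 = 1 + 2 + 3 + 4.5 + 6 + 7 = 23.5.
Step 3: U_X = R1 - n1(n1+1)/2 = 23.5 - 6*7/2 = 23.5 - 21 = 2.5.
       U_Y = n1*n2 - U_X = 30 - 2.5 = 27.5.
Step 4: Ties are present, so use the tie-corrected normal approximation (with continuity correction) for the p-value.
Step 5: p-value = 0.028100; compare to alpha = 0.05. reject H0.

U_X = 2.5, p = 0.028100, reject H0 at alpha = 0.05.


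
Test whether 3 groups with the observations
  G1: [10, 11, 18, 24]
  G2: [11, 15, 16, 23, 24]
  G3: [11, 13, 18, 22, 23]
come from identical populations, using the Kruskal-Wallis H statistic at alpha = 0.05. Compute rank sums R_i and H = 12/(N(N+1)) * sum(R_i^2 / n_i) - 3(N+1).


Step 1: Combine all N = 14 observations and assign midranks.
sorted (value, group, rank): (10,G1,1), (11,G1,3), (11,G2,3), (11,G3,3), (13,G3,5), (15,G2,6), (16,G2,7), (18,G1,8.5), (18,G3,8.5), (22,G3,10), (23,G2,11.5), (23,G3,11.5), (24,G1,13.5), (24,G2,13.5)
Step 2: Sum ranks within each group.
R_1 = 26 (n_1 = 4)
R_2 = 41 (n_2 = 5)
R_3 = 38 (n_3 = 5)
Step 3: H = 12/(N(N+1)) * sum(R_i^2/n_i) - 3(N+1)
     = 12/(14*15) * (26^2/4 + 41^2/5 + 38^2/5) - 3*15
     = 0.057143 * 794 - 45
     = 0.371429.
Step 4: Ties present; correction factor C = 1 - 42/(14^3 - 14) = 0.984615. Corrected H = 0.371429 / 0.984615 = 0.377232.
Step 5: Under H0, H ~ chi^2(2); p-value = 0.828104.
Step 6: alpha = 0.05. fail to reject H0.

H = 0.3772, df = 2, p = 0.828104, fail to reject H0.


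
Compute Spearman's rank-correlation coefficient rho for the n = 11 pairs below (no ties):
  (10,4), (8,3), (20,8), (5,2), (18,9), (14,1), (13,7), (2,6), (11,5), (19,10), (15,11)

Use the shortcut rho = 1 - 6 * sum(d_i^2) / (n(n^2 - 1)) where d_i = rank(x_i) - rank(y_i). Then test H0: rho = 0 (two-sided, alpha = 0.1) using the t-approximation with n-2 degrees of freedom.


Step 1: Rank x and y separately (midranks; no ties here).
rank(x): 10->4, 8->3, 20->11, 5->2, 18->9, 14->7, 13->6, 2->1, 11->5, 19->10, 15->8
rank(y): 4->4, 3->3, 8->8, 2->2, 9->9, 1->1, 7->7, 6->6, 5->5, 10->10, 11->11
Step 2: d_i = R_x(i) - R_y(i); compute d_i^2.
  (4-4)^2=0, (3-3)^2=0, (11-8)^2=9, (2-2)^2=0, (9-9)^2=0, (7-1)^2=36, (6-7)^2=1, (1-6)^2=25, (5-5)^2=0, (10-10)^2=0, (8-11)^2=9
sum(d^2) = 80.
Step 3: rho = 1 - 6*80 / (11*(11^2 - 1)) = 1 - 480/1320 = 0.636364.
Step 4: Under H0, t = rho * sqrt((n-2)/(1-rho^2)) = 2.4749 ~ t(9).
Step 5: Two-sided p-value from the t-distribution with 9 df = 0.035287.
Step 6: alpha = 0.1. reject H0.

rho = 0.6364, p = 0.035287, reject H0 at alpha = 0.1.


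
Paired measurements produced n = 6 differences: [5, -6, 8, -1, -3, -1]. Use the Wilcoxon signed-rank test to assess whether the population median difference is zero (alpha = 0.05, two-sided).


Step 1: Drop any zero differences (none here) and take |d_i|.
|d| = [5, 6, 8, 1, 3, 1]
Step 2: Midrank |d_i| (ties get averaged ranks).
ranks: |5|->4, |6|->5, |8|->6, |1|->1.5, |3|->3, |1|->1.5
Step 3: Attach original signs; sum ranks with positive sign and with negative sign.
W+ = 4 + 6 = 10
W- = 5 + 1.5 + 3 + 1.5 = 11
(Check: W+ + W- = 21 should equal n(n+1)/2 = 21.)
Step 4: Test statistic W = min(W+, W-) = 10.
Step 5: Ties in |d|, so use the tie-corrected normal approximation.
        E[W] = n(n+1)/4 = 6*7/4 = 10.5.
        Tie groups: |d|=1 (t=2); sum(t^3 - t) = 6.
        Var[W] = n(n+1)(2n+1)/24 - sum(t^3-t)/48 = 546/24 - 6/48 = 22.625.
        z = (W - E[W]) / sqrt(Var[W]) = (10 - 10.5) / 4.7566 = -0.1051.
        Two-sided p = 2*Phi(z) = 0.916282.
Step 6: alpha = 0.05. fail to reject H0.

W+ = 10, W- = 11, W = min = 10, p = 0.916282, fail to reject H0.


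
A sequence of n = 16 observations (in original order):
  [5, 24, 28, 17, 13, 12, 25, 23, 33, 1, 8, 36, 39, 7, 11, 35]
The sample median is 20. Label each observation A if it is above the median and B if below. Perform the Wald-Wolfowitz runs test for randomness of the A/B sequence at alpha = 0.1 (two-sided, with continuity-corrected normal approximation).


Step 1: Compute median = 20; label A = above, B = below.
Labels in order: BAABBBAAABBAABBA  (n_A = 8, n_B = 8)
Step 2: Count runs R = 8.
Step 3: Under H0 (random ordering), E[R] = 2*n_A*n_B/(n_A+n_B) + 1 = 2*8*8/16 + 1 = 9.0000.
        Var[R] = 2*n_A*n_B*(2*n_A*n_B - n_A - n_B) / ((n_A+n_B)^2 * (n_A+n_B-1)) = 14336/3840 = 3.7333.
        SD[R] = 1.9322.
Step 4: Continuity-corrected z = (R + 0.5 - E[R]) / SD[R] = (8 + 0.5 - 9.0000) / 1.9322 = -0.2588.
Step 5: Two-sided p-value via normal approximation = 2*(1 - Phi(|z|)) = 0.795809.
Step 6: alpha = 0.1. fail to reject H0.

R = 8, z = -0.2588, p = 0.795809, fail to reject H0.


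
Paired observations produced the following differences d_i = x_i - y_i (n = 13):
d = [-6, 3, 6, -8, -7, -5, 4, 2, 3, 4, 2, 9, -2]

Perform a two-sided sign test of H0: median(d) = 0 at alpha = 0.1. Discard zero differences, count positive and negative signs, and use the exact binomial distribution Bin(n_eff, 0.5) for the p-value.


Step 1: Discard zero differences. Original n = 13; n_eff = number of nonzero differences = 13.
Nonzero differences (with sign): -6, +3, +6, -8, -7, -5, +4, +2, +3, +4, +2, +9, -2
Step 2: Count signs: positive = 8, negative = 5.
Step 3: Under H0: P(positive) = 0.5, so the number of positives S ~ Bin(13, 0.5).
Step 4: Two-sided exact p-value = sum of Bin(13,0.5) probabilities at or below the observed probability = 0.581055.
Step 5: alpha = 0.1. fail to reject H0.

n_eff = 13, pos = 8, neg = 5, p = 0.581055, fail to reject H0.


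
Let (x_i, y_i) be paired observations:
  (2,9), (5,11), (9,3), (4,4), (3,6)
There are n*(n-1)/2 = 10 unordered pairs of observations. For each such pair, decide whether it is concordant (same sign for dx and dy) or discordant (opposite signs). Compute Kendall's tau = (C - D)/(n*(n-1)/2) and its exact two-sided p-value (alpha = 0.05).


Step 1: Enumerate the 10 unordered pairs (i,j) with i<j and classify each by sign(x_j-x_i) * sign(y_j-y_i).
  (1,2):dx=+3,dy=+2->C; (1,3):dx=+7,dy=-6->D; (1,4):dx=+2,dy=-5->D; (1,5):dx=+1,dy=-3->D
  (2,3):dx=+4,dy=-8->D; (2,4):dx=-1,dy=-7->C; (2,5):dx=-2,dy=-5->C; (3,4):dx=-5,dy=+1->D
  (3,5):dx=-6,dy=+3->D; (4,5):dx=-1,dy=+2->D
Step 2: C = 3, D = 7, total pairs = 10.
Step 3: tau = (C - D)/(n(n-1)/2) = (3 - 7)/10 = -0.400000.
Step 4: Exact two-sided p-value (enumerate n! = 120 permutations of y under H0): p = 0.483333.
Step 5: alpha = 0.05. fail to reject H0.

tau_b = -0.4000 (C=3, D=7), p = 0.483333, fail to reject H0.


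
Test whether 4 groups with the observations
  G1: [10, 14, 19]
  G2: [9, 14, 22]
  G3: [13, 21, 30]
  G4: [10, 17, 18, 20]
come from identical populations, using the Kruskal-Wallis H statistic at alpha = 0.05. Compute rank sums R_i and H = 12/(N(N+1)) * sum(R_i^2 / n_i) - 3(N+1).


Step 1: Combine all N = 13 observations and assign midranks.
sorted (value, group, rank): (9,G2,1), (10,G1,2.5), (10,G4,2.5), (13,G3,4), (14,G1,5.5), (14,G2,5.5), (17,G4,7), (18,G4,8), (19,G1,9), (20,G4,10), (21,G3,11), (22,G2,12), (30,G3,13)
Step 2: Sum ranks within each group.
R_1 = 17 (n_1 = 3)
R_2 = 18.5 (n_2 = 3)
R_3 = 28 (n_3 = 3)
R_4 = 27.5 (n_4 = 4)
Step 3: H = 12/(N(N+1)) * sum(R_i^2/n_i) - 3(N+1)
     = 12/(13*14) * (17^2/3 + 18.5^2/3 + 28^2/3 + 27.5^2/4) - 3*14
     = 0.065934 * 660.812 - 42
     = 1.570055.
Step 4: Ties present; correction factor C = 1 - 12/(13^3 - 13) = 0.994505. Corrected H = 1.570055 / 0.994505 = 1.578729.
Step 5: Under H0, H ~ chi^2(3); p-value = 0.664222.
Step 6: alpha = 0.05. fail to reject H0.

H = 1.5787, df = 3, p = 0.664222, fail to reject H0.


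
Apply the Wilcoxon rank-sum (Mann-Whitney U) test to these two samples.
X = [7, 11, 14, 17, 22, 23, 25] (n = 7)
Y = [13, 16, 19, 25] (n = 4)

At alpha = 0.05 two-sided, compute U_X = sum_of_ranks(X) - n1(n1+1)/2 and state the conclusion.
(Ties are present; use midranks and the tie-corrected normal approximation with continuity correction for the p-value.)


Step 1: Combine and sort all 11 observations; assign midranks.
sorted (value, group): (7,X), (11,X), (13,Y), (14,X), (16,Y), (17,X), (19,Y), (22,X), (23,X), (25,X), (25,Y)
ranks: 7->1, 11->2, 13->3, 14->4, 16->5, 17->6, 19->7, 22->8, 23->9, 25->10.5, 25->10.5
Step 2: Rank sum for X: R1 = 1 + 2 + 4 + 6 + 8 + 9 + 10.5 = 40.5.
Step 3: U_X = R1 - n1(n1+1)/2 = 40.5 - 7*8/2 = 40.5 - 28 = 12.5.
       U_Y = n1*n2 - U_X = 28 - 12.5 = 15.5.
Step 4: Ties are present, so use the tie-corrected normal approximation (with continuity correction) for the p-value.
Step 5: p-value = 0.849769; compare to alpha = 0.05. fail to reject H0.

U_X = 12.5, p = 0.849769, fail to reject H0 at alpha = 0.05.


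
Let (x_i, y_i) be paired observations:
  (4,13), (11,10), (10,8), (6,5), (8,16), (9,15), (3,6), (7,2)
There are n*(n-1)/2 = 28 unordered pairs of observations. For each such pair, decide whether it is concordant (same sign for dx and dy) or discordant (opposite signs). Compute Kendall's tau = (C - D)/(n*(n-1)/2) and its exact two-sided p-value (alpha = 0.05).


Step 1: Enumerate the 28 unordered pairs (i,j) with i<j and classify each by sign(x_j-x_i) * sign(y_j-y_i).
  (1,2):dx=+7,dy=-3->D; (1,3):dx=+6,dy=-5->D; (1,4):dx=+2,dy=-8->D; (1,5):dx=+4,dy=+3->C
  (1,6):dx=+5,dy=+2->C; (1,7):dx=-1,dy=-7->C; (1,8):dx=+3,dy=-11->D; (2,3):dx=-1,dy=-2->C
  (2,4):dx=-5,dy=-5->C; (2,5):dx=-3,dy=+6->D; (2,6):dx=-2,dy=+5->D; (2,7):dx=-8,dy=-4->C
  (2,8):dx=-4,dy=-8->C; (3,4):dx=-4,dy=-3->C; (3,5):dx=-2,dy=+8->D; (3,6):dx=-1,dy=+7->D
  (3,7):dx=-7,dy=-2->C; (3,8):dx=-3,dy=-6->C; (4,5):dx=+2,dy=+11->C; (4,6):dx=+3,dy=+10->C
  (4,7):dx=-3,dy=+1->D; (4,8):dx=+1,dy=-3->D; (5,6):dx=+1,dy=-1->D; (5,7):dx=-5,dy=-10->C
  (5,8):dx=-1,dy=-14->C; (6,7):dx=-6,dy=-9->C; (6,8):dx=-2,dy=-13->C; (7,8):dx=+4,dy=-4->D
Step 2: C = 16, D = 12, total pairs = 28.
Step 3: tau = (C - D)/(n(n-1)/2) = (16 - 12)/28 = 0.142857.
Step 4: Exact two-sided p-value (enumerate n! = 40320 permutations of y under H0): p = 0.719544.
Step 5: alpha = 0.05. fail to reject H0.

tau_b = 0.1429 (C=16, D=12), p = 0.719544, fail to reject H0.


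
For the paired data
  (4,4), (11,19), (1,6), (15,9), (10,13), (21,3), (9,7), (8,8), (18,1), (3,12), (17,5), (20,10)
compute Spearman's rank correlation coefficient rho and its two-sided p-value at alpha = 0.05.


Step 1: Rank x and y separately (midranks; no ties here).
rank(x): 4->3, 11->7, 1->1, 15->8, 10->6, 21->12, 9->5, 8->4, 18->10, 3->2, 17->9, 20->11
rank(y): 4->3, 19->12, 6->5, 9->8, 13->11, 3->2, 7->6, 8->7, 1->1, 12->10, 5->4, 10->9
Step 2: d_i = R_x(i) - R_y(i); compute d_i^2.
  (3-3)^2=0, (7-12)^2=25, (1-5)^2=16, (8-8)^2=0, (6-11)^2=25, (12-2)^2=100, (5-6)^2=1, (4-7)^2=9, (10-1)^2=81, (2-10)^2=64, (9-4)^2=25, (11-9)^2=4
sum(d^2) = 350.
Step 3: rho = 1 - 6*350 / (12*(12^2 - 1)) = 1 - 2100/1716 = -0.223776.
Step 4: Under H0, t = rho * sqrt((n-2)/(1-rho^2)) = -0.7261 ~ t(10).
Step 5: Two-sided p-value from the t-distribution with 10 df = 0.484452.
Step 6: alpha = 0.05. fail to reject H0.

rho = -0.2238, p = 0.484452, fail to reject H0 at alpha = 0.05.


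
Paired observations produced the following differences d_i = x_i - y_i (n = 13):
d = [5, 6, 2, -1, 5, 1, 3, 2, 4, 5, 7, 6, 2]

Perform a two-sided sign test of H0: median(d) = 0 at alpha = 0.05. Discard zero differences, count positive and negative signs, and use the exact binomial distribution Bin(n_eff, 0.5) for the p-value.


Step 1: Discard zero differences. Original n = 13; n_eff = number of nonzero differences = 13.
Nonzero differences (with sign): +5, +6, +2, -1, +5, +1, +3, +2, +4, +5, +7, +6, +2
Step 2: Count signs: positive = 12, negative = 1.
Step 3: Under H0: P(positive) = 0.5, so the number of positives S ~ Bin(13, 0.5).
Step 4: Two-sided exact p-value = sum of Bin(13,0.5) probabilities at or below the observed probability = 0.003418.
Step 5: alpha = 0.05. reject H0.

n_eff = 13, pos = 12, neg = 1, p = 0.003418, reject H0.


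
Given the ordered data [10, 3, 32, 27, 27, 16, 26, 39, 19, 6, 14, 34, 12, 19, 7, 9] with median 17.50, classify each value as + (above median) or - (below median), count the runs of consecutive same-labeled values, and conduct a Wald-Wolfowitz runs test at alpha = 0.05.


Step 1: Compute median = 17.50; label A = above, B = below.
Labels in order: BBAAABAAABBABABB  (n_A = 8, n_B = 8)
Step 2: Count runs R = 9.
Step 3: Under H0 (random ordering), E[R] = 2*n_A*n_B/(n_A+n_B) + 1 = 2*8*8/16 + 1 = 9.0000.
        Var[R] = 2*n_A*n_B*(2*n_A*n_B - n_A - n_B) / ((n_A+n_B)^2 * (n_A+n_B-1)) = 14336/3840 = 3.7333.
        SD[R] = 1.9322.
Step 4: R = E[R], so z = 0 with no continuity correction.
Step 5: Two-sided p-value via normal approximation = 2*(1 - Phi(|z|)) = 1.000000.
Step 6: alpha = 0.05. fail to reject H0.

R = 9, z = 0.0000, p = 1.000000, fail to reject H0.


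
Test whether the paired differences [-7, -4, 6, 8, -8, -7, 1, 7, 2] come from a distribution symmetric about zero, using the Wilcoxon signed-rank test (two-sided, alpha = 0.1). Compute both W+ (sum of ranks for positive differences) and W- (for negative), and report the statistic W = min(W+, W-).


Step 1: Drop any zero differences (none here) and take |d_i|.
|d| = [7, 4, 6, 8, 8, 7, 1, 7, 2]
Step 2: Midrank |d_i| (ties get averaged ranks).
ranks: |7|->6, |4|->3, |6|->4, |8|->8.5, |8|->8.5, |7|->6, |1|->1, |7|->6, |2|->2
Step 3: Attach original signs; sum ranks with positive sign and with negative sign.
W+ = 4 + 8.5 + 1 + 6 + 2 = 21.5
W- = 6 + 3 + 8.5 + 6 = 23.5
(Check: W+ + W- = 45 should equal n(n+1)/2 = 45.)
Step 4: Test statistic W = min(W+, W-) = 21.5.
Step 5: Ties in |d|, so use the tie-corrected normal approximation.
        E[W] = n(n+1)/4 = 9*10/4 = 22.5.
        Tie groups: |d|=7 (t=3), |d|=8 (t=2); sum(t^3 - t) = 30.
        Var[W] = n(n+1)(2n+1)/24 - sum(t^3-t)/48 = 1710/24 - 30/48 = 70.625.
        z = (W - E[W]) / sqrt(Var[W]) = (21.5 - 22.5) / 8.4039 = -0.1190.
        Two-sided p = 2*Phi(z) = 0.905281.
Step 6: alpha = 0.1. fail to reject H0.

W+ = 21.5, W- = 23.5, W = min = 21.5, p = 0.905281, fail to reject H0.


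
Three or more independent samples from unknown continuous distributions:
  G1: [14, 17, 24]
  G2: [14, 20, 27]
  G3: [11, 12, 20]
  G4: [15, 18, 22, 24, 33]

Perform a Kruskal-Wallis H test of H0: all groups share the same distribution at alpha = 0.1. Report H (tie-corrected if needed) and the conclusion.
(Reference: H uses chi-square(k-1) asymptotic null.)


Step 1: Combine all N = 14 observations and assign midranks.
sorted (value, group, rank): (11,G3,1), (12,G3,2), (14,G1,3.5), (14,G2,3.5), (15,G4,5), (17,G1,6), (18,G4,7), (20,G2,8.5), (20,G3,8.5), (22,G4,10), (24,G1,11.5), (24,G4,11.5), (27,G2,13), (33,G4,14)
Step 2: Sum ranks within each group.
R_1 = 21 (n_1 = 3)
R_2 = 25 (n_2 = 3)
R_3 = 11.5 (n_3 = 3)
R_4 = 47.5 (n_4 = 5)
Step 3: H = 12/(N(N+1)) * sum(R_i^2/n_i) - 3(N+1)
     = 12/(14*15) * (21^2/3 + 25^2/3 + 11.5^2/3 + 47.5^2/5) - 3*15
     = 0.057143 * 850.667 - 45
     = 3.609524.
Step 4: Ties present; correction factor C = 1 - 18/(14^3 - 14) = 0.993407. Corrected H = 3.609524 / 0.993407 = 3.633481.
Step 5: Under H0, H ~ chi^2(3); p-value = 0.303858.
Step 6: alpha = 0.1. fail to reject H0.

H = 3.6335, df = 3, p = 0.303858, fail to reject H0.


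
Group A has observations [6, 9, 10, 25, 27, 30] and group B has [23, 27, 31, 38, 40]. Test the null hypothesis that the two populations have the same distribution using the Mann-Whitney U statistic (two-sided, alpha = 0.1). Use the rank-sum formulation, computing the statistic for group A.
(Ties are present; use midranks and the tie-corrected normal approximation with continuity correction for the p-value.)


Step 1: Combine and sort all 11 observations; assign midranks.
sorted (value, group): (6,X), (9,X), (10,X), (23,Y), (25,X), (27,X), (27,Y), (30,X), (31,Y), (38,Y), (40,Y)
ranks: 6->1, 9->2, 10->3, 23->4, 25->5, 27->6.5, 27->6.5, 30->8, 31->9, 38->10, 40->11
Step 2: Rank sum for X: R1 = 1 + 2 + 3 + 5 + 6.5 + 8 = 25.5.
Step 3: U_X = R1 - n1(n1+1)/2 = 25.5 - 6*7/2 = 25.5 - 21 = 4.5.
       U_Y = n1*n2 - U_X = 30 - 4.5 = 25.5.
Step 4: Ties are present, so use the tie-corrected normal approximation (with continuity correction) for the p-value.
Step 5: p-value = 0.067264; compare to alpha = 0.1. reject H0.

U_X = 4.5, p = 0.067264, reject H0 at alpha = 0.1.


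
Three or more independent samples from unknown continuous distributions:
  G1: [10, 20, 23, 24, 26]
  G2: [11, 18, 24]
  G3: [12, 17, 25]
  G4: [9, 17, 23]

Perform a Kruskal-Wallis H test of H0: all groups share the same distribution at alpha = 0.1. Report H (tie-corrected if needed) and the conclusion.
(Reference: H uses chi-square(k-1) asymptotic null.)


Step 1: Combine all N = 14 observations and assign midranks.
sorted (value, group, rank): (9,G4,1), (10,G1,2), (11,G2,3), (12,G3,4), (17,G3,5.5), (17,G4,5.5), (18,G2,7), (20,G1,8), (23,G1,9.5), (23,G4,9.5), (24,G1,11.5), (24,G2,11.5), (25,G3,13), (26,G1,14)
Step 2: Sum ranks within each group.
R_1 = 45 (n_1 = 5)
R_2 = 21.5 (n_2 = 3)
R_3 = 22.5 (n_3 = 3)
R_4 = 16 (n_4 = 3)
Step 3: H = 12/(N(N+1)) * sum(R_i^2/n_i) - 3(N+1)
     = 12/(14*15) * (45^2/5 + 21.5^2/3 + 22.5^2/3 + 16^2/3) - 3*15
     = 0.057143 * 813.167 - 45
     = 1.466667.
Step 4: Ties present; correction factor C = 1 - 18/(14^3 - 14) = 0.993407. Corrected H = 1.466667 / 0.993407 = 1.476401.
Step 5: Under H0, H ~ chi^2(3); p-value = 0.687728.
Step 6: alpha = 0.1. fail to reject H0.

H = 1.4764, df = 3, p = 0.687728, fail to reject H0.


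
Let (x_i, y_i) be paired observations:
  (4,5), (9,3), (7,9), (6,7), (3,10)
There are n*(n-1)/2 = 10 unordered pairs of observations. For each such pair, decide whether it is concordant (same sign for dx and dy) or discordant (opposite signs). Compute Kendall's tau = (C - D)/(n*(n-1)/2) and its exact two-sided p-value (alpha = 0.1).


Step 1: Enumerate the 10 unordered pairs (i,j) with i<j and classify each by sign(x_j-x_i) * sign(y_j-y_i).
  (1,2):dx=+5,dy=-2->D; (1,3):dx=+3,dy=+4->C; (1,4):dx=+2,dy=+2->C; (1,5):dx=-1,dy=+5->D
  (2,3):dx=-2,dy=+6->D; (2,4):dx=-3,dy=+4->D; (2,5):dx=-6,dy=+7->D; (3,4):dx=-1,dy=-2->C
  (3,5):dx=-4,dy=+1->D; (4,5):dx=-3,dy=+3->D
Step 2: C = 3, D = 7, total pairs = 10.
Step 3: tau = (C - D)/(n(n-1)/2) = (3 - 7)/10 = -0.400000.
Step 4: Exact two-sided p-value (enumerate n! = 120 permutations of y under H0): p = 0.483333.
Step 5: alpha = 0.1. fail to reject H0.

tau_b = -0.4000 (C=3, D=7), p = 0.483333, fail to reject H0.


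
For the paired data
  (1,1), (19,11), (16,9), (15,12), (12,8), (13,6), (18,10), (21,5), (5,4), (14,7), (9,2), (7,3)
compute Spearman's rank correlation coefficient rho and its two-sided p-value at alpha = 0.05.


Step 1: Rank x and y separately (midranks; no ties here).
rank(x): 1->1, 19->11, 16->9, 15->8, 12->5, 13->6, 18->10, 21->12, 5->2, 14->7, 9->4, 7->3
rank(y): 1->1, 11->11, 9->9, 12->12, 8->8, 6->6, 10->10, 5->5, 4->4, 7->7, 2->2, 3->3
Step 2: d_i = R_x(i) - R_y(i); compute d_i^2.
  (1-1)^2=0, (11-11)^2=0, (9-9)^2=0, (8-12)^2=16, (5-8)^2=9, (6-6)^2=0, (10-10)^2=0, (12-5)^2=49, (2-4)^2=4, (7-7)^2=0, (4-2)^2=4, (3-3)^2=0
sum(d^2) = 82.
Step 3: rho = 1 - 6*82 / (12*(12^2 - 1)) = 1 - 492/1716 = 0.713287.
Step 4: Under H0, t = rho * sqrt((n-2)/(1-rho^2)) = 3.2183 ~ t(10).
Step 5: Two-sided p-value from the t-distribution with 10 df = 0.009202.
Step 6: alpha = 0.05. reject H0.

rho = 0.7133, p = 0.009202, reject H0 at alpha = 0.05.


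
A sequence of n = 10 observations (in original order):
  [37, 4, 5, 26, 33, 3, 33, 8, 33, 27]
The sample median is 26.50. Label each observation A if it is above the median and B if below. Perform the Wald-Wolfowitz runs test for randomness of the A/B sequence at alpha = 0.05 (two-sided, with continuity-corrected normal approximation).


Step 1: Compute median = 26.50; label A = above, B = below.
Labels in order: ABBBABABAA  (n_A = 5, n_B = 5)
Step 2: Count runs R = 7.
Step 3: Under H0 (random ordering), E[R] = 2*n_A*n_B/(n_A+n_B) + 1 = 2*5*5/10 + 1 = 6.0000.
        Var[R] = 2*n_A*n_B*(2*n_A*n_B - n_A - n_B) / ((n_A+n_B)^2 * (n_A+n_B-1)) = 2000/900 = 2.2222.
        SD[R] = 1.4907.
Step 4: Continuity-corrected z = (R - 0.5 - E[R]) / SD[R] = (7 - 0.5 - 6.0000) / 1.4907 = 0.3354.
Step 5: Two-sided p-value via normal approximation = 2*(1 - Phi(|z|)) = 0.737316.
Step 6: alpha = 0.05. fail to reject H0.

R = 7, z = 0.3354, p = 0.737316, fail to reject H0.


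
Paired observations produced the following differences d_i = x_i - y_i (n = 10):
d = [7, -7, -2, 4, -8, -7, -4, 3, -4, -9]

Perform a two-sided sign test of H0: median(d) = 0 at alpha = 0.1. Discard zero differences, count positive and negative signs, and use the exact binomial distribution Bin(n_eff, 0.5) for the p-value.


Step 1: Discard zero differences. Original n = 10; n_eff = number of nonzero differences = 10.
Nonzero differences (with sign): +7, -7, -2, +4, -8, -7, -4, +3, -4, -9
Step 2: Count signs: positive = 3, negative = 7.
Step 3: Under H0: P(positive) = 0.5, so the number of positives S ~ Bin(10, 0.5).
Step 4: Two-sided exact p-value = sum of Bin(10,0.5) probabilities at or below the observed probability = 0.343750.
Step 5: alpha = 0.1. fail to reject H0.

n_eff = 10, pos = 3, neg = 7, p = 0.343750, fail to reject H0.


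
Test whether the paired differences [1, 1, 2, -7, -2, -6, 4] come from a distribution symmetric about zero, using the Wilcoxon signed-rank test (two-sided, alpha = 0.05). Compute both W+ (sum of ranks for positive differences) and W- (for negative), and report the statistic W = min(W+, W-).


Step 1: Drop any zero differences (none here) and take |d_i|.
|d| = [1, 1, 2, 7, 2, 6, 4]
Step 2: Midrank |d_i| (ties get averaged ranks).
ranks: |1|->1.5, |1|->1.5, |2|->3.5, |7|->7, |2|->3.5, |6|->6, |4|->5
Step 3: Attach original signs; sum ranks with positive sign and with negative sign.
W+ = 1.5 + 1.5 + 3.5 + 5 = 11.5
W- = 7 + 3.5 + 6 = 16.5
(Check: W+ + W- = 28 should equal n(n+1)/2 = 28.)
Step 4: Test statistic W = min(W+, W-) = 11.5.
Step 5: Ties in |d|, so use the tie-corrected normal approximation.
        E[W] = n(n+1)/4 = 7*8/4 = 14.
        Tie groups: |d|=1 (t=2), |d|=2 (t=2); sum(t^3 - t) = 12.
        Var[W] = n(n+1)(2n+1)/24 - sum(t^3-t)/48 = 840/24 - 12/48 = 34.75.
        z = (W - E[W]) / sqrt(Var[W]) = (11.5 - 14) / 5.8949 = -0.4241.
        Two-sided p = 2*Phi(z) = 0.671497.
Step 6: alpha = 0.05. fail to reject H0.

W+ = 11.5, W- = 16.5, W = min = 11.5, p = 0.671497, fail to reject H0.


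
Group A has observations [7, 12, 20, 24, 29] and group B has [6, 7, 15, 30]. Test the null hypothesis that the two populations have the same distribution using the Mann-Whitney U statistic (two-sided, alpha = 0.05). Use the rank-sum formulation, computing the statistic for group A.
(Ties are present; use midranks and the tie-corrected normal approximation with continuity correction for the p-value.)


Step 1: Combine and sort all 9 observations; assign midranks.
sorted (value, group): (6,Y), (7,X), (7,Y), (12,X), (15,Y), (20,X), (24,X), (29,X), (30,Y)
ranks: 6->1, 7->2.5, 7->2.5, 12->4, 15->5, 20->6, 24->7, 29->8, 30->9
Step 2: Rank sum for X: R1 = 2.5 + 4 + 6 + 7 + 8 = 27.5.
Step 3: U_X = R1 - n1(n1+1)/2 = 27.5 - 5*6/2 = 27.5 - 15 = 12.5.
       U_Y = n1*n2 - U_X = 20 - 12.5 = 7.5.
Step 4: Ties are present, so use the tie-corrected normal approximation (with continuity correction) for the p-value.
Step 5: p-value = 0.622753; compare to alpha = 0.05. fail to reject H0.

U_X = 12.5, p = 0.622753, fail to reject H0 at alpha = 0.05.
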